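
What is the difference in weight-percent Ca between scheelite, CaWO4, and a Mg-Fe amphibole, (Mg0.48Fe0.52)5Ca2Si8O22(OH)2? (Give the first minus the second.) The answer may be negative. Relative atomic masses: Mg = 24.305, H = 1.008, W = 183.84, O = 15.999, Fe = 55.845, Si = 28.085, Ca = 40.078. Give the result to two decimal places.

4.96 percentage points

M(CaWO4) = 287.914 g/mol, so wt% Ca = 40.078/287.914 × 100 = 13.92%.
M((Mg0.48Fe0.52)5Ca2Si8O22(OH)2) = 894.357 g/mol, so wt% Ca = 80.156/894.357 × 100 = 8.96%.
13.92 − 8.96 = 4.96 pp.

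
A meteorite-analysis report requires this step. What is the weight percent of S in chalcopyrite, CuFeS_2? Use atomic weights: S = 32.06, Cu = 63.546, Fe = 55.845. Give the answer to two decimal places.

34.94 wt%

M(CuFeS_2) = 183.511 g/mol.
S contributes 2 × 32.06 = 64.120 g per mole.
64.120/183.511 = 0.3494 → 34.94%.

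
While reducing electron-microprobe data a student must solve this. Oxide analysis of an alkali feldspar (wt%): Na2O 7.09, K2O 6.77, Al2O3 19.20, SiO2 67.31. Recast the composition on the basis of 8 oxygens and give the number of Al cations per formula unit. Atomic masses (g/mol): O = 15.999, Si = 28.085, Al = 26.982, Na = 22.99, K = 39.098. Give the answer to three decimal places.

Na2O (M=61.979): mol = 0.11439; Na = 0.22878, O = 0.11439.
K2O (M=94.195): mol = 0.07187; K = 0.14374, O = 0.07187.
Al2O3 (M=101.961): mol = 0.18831; Al = 0.37662, O = 0.56493.
SiO2 (M=60.083): mol = 1.12028; Si = 1.12028, O = 2.24056.
ΣO = 2.99175; factor = 8/ΣO = 2.67402.
Al apfu = 0.37662 × 2.67402 = 1.007.

1.007 Al apfu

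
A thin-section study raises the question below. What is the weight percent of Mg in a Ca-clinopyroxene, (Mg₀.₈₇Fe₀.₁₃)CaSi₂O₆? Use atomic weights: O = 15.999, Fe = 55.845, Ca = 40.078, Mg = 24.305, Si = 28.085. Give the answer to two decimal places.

9.58 wt%

Formula mass = 0.87×24.305 + 0.13×55.845 + 1×40.078 + 2×28.085 + 6×15.999 = 220.647 g/mol, of which 21.145 g is Mg.
So Mg makes up 21.145/220.647 = 0.0958 of the mass, i.e. 9.58%.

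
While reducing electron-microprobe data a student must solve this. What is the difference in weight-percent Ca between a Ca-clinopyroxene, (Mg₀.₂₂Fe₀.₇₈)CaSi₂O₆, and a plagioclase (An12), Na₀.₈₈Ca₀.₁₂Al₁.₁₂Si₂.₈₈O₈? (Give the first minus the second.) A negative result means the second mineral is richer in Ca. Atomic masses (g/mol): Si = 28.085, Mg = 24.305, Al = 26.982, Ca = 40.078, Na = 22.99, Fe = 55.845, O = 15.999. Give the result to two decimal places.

M((Mg₀.₂₂Fe₀.₇₈)CaSi₂O₆) = 241.148 g/mol, so wt% Ca = 40.078/241.148 × 100 = 16.62%.
M(Na₀.₈₈Ca₀.₁₂Al₁.₁₂Si₂.₈₈O₈) = 264.137 g/mol, so wt% Ca = 4.809/264.137 × 100 = 1.82%.
16.62 − 1.82 = 14.80 pp.

14.80 percentage points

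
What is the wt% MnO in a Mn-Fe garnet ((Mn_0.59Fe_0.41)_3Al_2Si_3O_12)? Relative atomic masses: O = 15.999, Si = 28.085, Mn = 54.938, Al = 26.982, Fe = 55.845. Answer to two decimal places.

Formula mass = 496.137 g/mol.
1.77 Mn → 1.7700 mol MnO per formula unit; M(MnO) = 70.937, so MnO mass = 125.558 g.
125.558/496.137 × 100 = 25.31 wt%.

25.31 wt%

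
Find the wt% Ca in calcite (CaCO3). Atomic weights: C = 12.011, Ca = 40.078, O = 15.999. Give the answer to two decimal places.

Molar mass of CaCO3: 1×40.078 + 1×12.011 + 3×15.999 = 100.086 g/mol.
Mass of Ca per formula unit: 1 × 40.078 = 40.078 g.
Weight fraction Ca = 40.078 / 100.086 = 0.4004.

40.04 wt%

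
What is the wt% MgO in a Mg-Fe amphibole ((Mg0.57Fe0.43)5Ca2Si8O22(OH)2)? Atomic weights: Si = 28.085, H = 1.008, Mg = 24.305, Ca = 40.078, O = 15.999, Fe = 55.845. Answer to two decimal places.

13.05 wt%

Molar mass of (Mg0.57Fe0.43)5Ca2Si8O22(OH)2 = 2.85*24.305 + 2.15*55.845 + 2*40.078 + 8*28.085 + 24*15.999 + 2*1.008 = 880.164 g/mol.
Each formula unit contains 2.85 Mg, equivalent to 2.85/1 = 2.8500 mol MgO.
M(MgO) = 1×24.305 + 1×15.999 = 40.304 g/mol.
Mass of MgO per formula unit = 2.8500 × 40.304 = 114.866 g.
MgO wt% = 114.866 / 880.164 × 100 = 13.05%.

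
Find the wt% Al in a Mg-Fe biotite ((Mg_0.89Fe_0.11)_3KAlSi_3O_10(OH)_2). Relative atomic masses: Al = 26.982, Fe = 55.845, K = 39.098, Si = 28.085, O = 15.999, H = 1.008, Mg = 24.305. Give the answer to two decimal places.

Molar mass of (Mg_0.89Fe_0.11)_3KAlSi_3O_10(OH)_2: 2.67*24.305 + 0.33*55.845 + 1*39.098 + 1*26.982 + 3*28.085 + 12*15.999 + 2*1.008 = 427.662 g/mol.
Mass of Al per formula unit: 1 × 26.982 = 26.982 g.
Weight fraction Al = 26.982 / 427.662 = 0.0631.

6.31 weight percent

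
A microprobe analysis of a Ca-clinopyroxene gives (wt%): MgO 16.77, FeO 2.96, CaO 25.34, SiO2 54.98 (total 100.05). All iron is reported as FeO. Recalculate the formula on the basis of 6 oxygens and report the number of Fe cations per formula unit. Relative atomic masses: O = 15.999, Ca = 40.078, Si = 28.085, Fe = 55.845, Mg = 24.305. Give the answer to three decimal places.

MgO (M=40.304): mol = 0.41609; Mg = 0.41609, O = 0.41609.
FeO (M=71.844): mol = 0.04120; Fe = 0.04120, O = 0.04120.
CaO (M=56.077): mol = 0.45188; Ca = 0.45188, O = 0.45188.
SiO2 (M=60.083): mol = 0.91507; Si = 0.91507, O = 1.83014.
ΣO = 2.73931; factor = 6/ΣO = 2.19033.
Fe apfu = 0.04120 × 2.19033 = 0.090.

0.090 Fe apfu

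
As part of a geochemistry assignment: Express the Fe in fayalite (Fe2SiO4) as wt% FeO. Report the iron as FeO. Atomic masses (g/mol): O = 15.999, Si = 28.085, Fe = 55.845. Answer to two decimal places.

70.51 wt%

M(Fe2SiO4) = 203.771 g/mol; M(FeO) = 71.844 g/mol.
Moles FeO per formula unit = 2 Fe ÷ 1 = 2.0000.
FeO fraction = (2.0000 × 71.844) / 203.771 = 143.688/203.771 = 0.7051.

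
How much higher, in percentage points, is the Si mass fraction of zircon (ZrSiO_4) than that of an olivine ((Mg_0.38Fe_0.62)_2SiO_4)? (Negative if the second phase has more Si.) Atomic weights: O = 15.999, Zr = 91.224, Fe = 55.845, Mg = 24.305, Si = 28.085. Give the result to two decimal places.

-0.30 percentage points

First mineral: 28.085 g Si in 183.305 g formula = 15.32 wt% Si.
Second mineral: 28.085 g Si in 179.801 g formula = 15.62 wt% Si.
15.32% − 15.62% gives a difference of -0.30 percentage points.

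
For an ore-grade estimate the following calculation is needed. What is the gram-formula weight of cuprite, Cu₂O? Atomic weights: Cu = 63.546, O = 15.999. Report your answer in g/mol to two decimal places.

Cu: 2 × 63.546 = 127.0920
O: 1 × 15.999 = 15.9990
Summing the contributions gives the formula mass.

143.09 g/mol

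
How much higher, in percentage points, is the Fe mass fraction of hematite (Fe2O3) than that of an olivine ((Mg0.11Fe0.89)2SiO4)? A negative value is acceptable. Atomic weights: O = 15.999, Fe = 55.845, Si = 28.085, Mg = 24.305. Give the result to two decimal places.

19.44 percentage points

M(Fe2O3) = 159.687 g/mol, so wt% Fe = 111.690/159.687 × 100 = 69.94%.
M((Mg0.11Fe0.89)2SiO4) = 196.832 g/mol, so wt% Fe = 99.404/196.832 × 100 = 50.50%.
69.94 − 50.50 = 19.44 pp.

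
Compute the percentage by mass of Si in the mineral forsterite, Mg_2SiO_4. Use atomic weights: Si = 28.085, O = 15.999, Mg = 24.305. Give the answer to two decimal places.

Formula mass = 2×24.305 + 1×28.085 + 4×15.999 = 140.691 g/mol, of which 28.085 g is Si.
So Si makes up 28.085/140.691 = 0.1996 of the mass, i.e. 19.96%.

19.96 mass %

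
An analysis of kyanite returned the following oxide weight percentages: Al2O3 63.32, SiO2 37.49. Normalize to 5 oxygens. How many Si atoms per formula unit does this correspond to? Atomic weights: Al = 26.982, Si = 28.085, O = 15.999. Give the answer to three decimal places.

Al2O3: 63.32/101.961 = 0.62102 mol → 1.24204 mol Al, 1.86306 mol O.
SiO2: 37.49/60.083 = 0.62397 mol → 0.62397 mol Si, 1.24794 mol O.
Total oxygen = 3.11100 mol. Normalization factor = 5/3.11100 = 1.60720.
Si per 5 O = 0.62397 × 1.60720 = 1.003.

1.003 Si apfu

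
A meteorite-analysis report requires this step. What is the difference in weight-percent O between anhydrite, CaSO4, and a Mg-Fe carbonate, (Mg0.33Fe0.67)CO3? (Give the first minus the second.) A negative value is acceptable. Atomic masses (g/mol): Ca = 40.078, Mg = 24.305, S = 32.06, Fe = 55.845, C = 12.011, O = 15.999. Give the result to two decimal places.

O in CaSO4: molar mass 136.134 g/mol; 4×15.999 = 63.996 g → 47.01 wt%.
O in (Mg0.33Fe0.67)CO3: molar mass 105.445 g/mol; 3×15.999 = 47.997 g → 45.52 wt%.
Difference = 47.01 − 45.52 = 1.49 percentage points.

1.49 percentage points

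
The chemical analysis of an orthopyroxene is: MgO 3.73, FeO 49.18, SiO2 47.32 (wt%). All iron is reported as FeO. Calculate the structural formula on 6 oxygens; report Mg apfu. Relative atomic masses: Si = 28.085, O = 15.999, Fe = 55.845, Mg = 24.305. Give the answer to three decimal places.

0.236 Mg apfu

3.73 wt% MgO ÷ 40.304 g/mol = 0.09255 mol, giving 0.09255 Mg and 0.09255 O.
49.18 wt% FeO ÷ 71.844 g/mol = 0.68454 mol, giving 0.68454 Fe and 0.68454 O.
47.32 wt% SiO2 ÷ 60.083 g/mol = 0.78758 mol, giving 0.78758 Si and 1.57516 O.
Oxygen sums to 2.35225; scaling by 6/2.35225 = 2.55075 puts the formula on 6 O.
Mg: 0.09255 × 2.55075 = 0.236 atoms per formula unit.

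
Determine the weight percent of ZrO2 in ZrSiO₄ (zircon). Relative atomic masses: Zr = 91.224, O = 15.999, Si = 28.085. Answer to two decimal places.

67.22 wt%

M(ZrSiO₄) = 183.305 g/mol; M(ZrO2) = 123.222 g/mol.
Moles ZrO2 per formula unit = 1 Zr ÷ 1 = 1.0000.
ZrO2 fraction = (1.0000 × 123.222) / 183.305 = 123.222/183.305 = 0.6722.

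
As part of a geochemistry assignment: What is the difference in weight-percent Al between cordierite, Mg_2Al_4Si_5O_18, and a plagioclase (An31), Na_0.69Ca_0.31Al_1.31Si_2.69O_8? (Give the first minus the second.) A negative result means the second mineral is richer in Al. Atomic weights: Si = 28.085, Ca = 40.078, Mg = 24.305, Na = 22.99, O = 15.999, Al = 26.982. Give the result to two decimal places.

First mineral: 107.928 g Al in 584.945 g formula = 18.45 wt% Al.
Second mineral: 35.346 g Al in 267.174 g formula = 13.23 wt% Al.
18.45% − 13.23% gives a difference of 5.22 percentage points.

5.22 percentage points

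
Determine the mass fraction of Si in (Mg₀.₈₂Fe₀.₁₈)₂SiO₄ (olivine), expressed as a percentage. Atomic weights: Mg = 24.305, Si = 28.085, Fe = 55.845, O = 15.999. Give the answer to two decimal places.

18.47 weight percent

Molar mass of (Mg₀.₈₂Fe₀.₁₈)₂SiO₄: 1.64×24.305 + 0.36×55.845 + 1×28.085 + 4×15.999 = 152.045 g/mol.
Mass of Si per formula unit: 1 × 28.085 = 28.085 g.
Weight fraction Si = 28.085 / 152.045 = 0.1847.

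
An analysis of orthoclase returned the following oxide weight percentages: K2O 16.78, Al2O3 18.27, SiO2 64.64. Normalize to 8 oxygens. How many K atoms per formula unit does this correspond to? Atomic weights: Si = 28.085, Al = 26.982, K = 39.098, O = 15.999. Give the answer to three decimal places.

16.78 wt% K2O ÷ 94.195 g/mol = 0.17814 mol, giving 0.35628 K and 0.17814 O.
18.27 wt% Al2O3 ÷ 101.961 g/mol = 0.17919 mol, giving 0.35838 Al and 0.53757 O.
64.64 wt% SiO2 ÷ 60.083 g/mol = 1.07585 mol, giving 1.07585 Si and 2.15170 O.
Oxygen sums to 2.86741; scaling by 8/2.86741 = 2.78997 puts the formula on 8 O.
K: 0.35628 × 2.78997 = 0.994 atoms per formula unit.

0.994 K apfu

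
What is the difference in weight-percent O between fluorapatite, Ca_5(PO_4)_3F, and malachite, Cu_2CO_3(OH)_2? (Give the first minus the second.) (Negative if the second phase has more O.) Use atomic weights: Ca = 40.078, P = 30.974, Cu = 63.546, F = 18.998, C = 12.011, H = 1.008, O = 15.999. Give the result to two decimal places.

1.89 percentage points

First mineral: 191.988 g O in 504.298 g formula = 38.07 wt% O.
Second mineral: 79.995 g O in 221.114 g formula = 36.18 wt% O.
38.07% − 36.18% gives a difference of 1.89 percentage points.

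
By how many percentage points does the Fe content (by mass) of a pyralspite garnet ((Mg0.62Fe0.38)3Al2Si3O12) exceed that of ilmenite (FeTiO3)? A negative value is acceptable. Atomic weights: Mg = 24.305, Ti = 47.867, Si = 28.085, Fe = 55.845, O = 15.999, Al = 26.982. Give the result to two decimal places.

-22.31 percentage points

M((Mg0.62Fe0.38)3Al2Si3O12) = 439.078 g/mol, so wt% Fe = 63.663/439.078 × 100 = 14.50%.
M(FeTiO3) = 151.709 g/mol, so wt% Fe = 55.845/151.709 × 100 = 36.81%.
14.50 − 36.81 = -22.31 pp.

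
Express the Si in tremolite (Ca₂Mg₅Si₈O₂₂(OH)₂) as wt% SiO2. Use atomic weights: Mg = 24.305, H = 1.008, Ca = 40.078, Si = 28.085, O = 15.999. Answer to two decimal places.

59.17 wt%

M(Ca₂Mg₅Si₈O₂₂(OH)₂) = 812.353 g/mol; M(SiO2) = 60.083 g/mol.
Moles SiO2 per formula unit = 8 Si ÷ 1 = 8.0000.
SiO2 fraction = (8.0000 × 60.083) / 812.353 = 480.664/812.353 = 0.5917.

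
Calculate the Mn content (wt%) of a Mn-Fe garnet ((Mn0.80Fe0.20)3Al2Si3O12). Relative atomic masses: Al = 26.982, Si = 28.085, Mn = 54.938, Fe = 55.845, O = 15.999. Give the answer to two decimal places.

Molar mass of (Mn0.80Fe0.20)3Al2Si3O12: 2.40*54.938 + 0.60*55.845 + 2*26.982 + 3*28.085 + 12*15.999 = 495.565 g/mol.
Mass of Mn per formula unit: 2.40 × 54.938 = 131.851 g.
Weight fraction Mn = 131.851 / 495.565 = 0.2661.

26.61 wt%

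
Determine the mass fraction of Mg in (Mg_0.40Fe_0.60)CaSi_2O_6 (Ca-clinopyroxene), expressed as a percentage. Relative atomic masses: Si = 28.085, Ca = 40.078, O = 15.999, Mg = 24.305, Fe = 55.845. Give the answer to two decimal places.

4.13 wt%

M((Mg_0.40Fe_0.60)CaSi_2O_6) = 235.471 g/mol.
Mg contributes 0.40 × 24.305 = 9.722 g per mole.
9.722/235.471 = 0.0413 → 4.13%.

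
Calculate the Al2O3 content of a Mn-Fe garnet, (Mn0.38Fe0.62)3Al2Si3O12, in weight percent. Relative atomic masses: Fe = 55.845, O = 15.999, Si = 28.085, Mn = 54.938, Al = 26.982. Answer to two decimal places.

M((Mn0.38Fe0.62)3Al2Si3O12) = 496.708 g/mol; M(Al2O3) = 101.961 g/mol.
Moles Al2O3 per formula unit = 2 Al ÷ 2 = 1.0000.
Al2O3 fraction = (1.0000 × 101.961) / 496.708 = 101.961/496.708 = 0.2053.

20.53 wt%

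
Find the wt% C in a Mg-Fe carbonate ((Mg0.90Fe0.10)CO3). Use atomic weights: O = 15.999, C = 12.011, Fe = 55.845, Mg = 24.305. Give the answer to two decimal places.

13.73 weight percent

Molar mass of (Mg0.90Fe0.10)CO3: 0.90×24.305 + 0.10×55.845 + 1×12.011 + 3×15.999 = 87.467 g/mol.
Mass of C per formula unit: 1 × 12.011 = 12.011 g.
Weight fraction C = 12.011 / 87.467 = 0.1373.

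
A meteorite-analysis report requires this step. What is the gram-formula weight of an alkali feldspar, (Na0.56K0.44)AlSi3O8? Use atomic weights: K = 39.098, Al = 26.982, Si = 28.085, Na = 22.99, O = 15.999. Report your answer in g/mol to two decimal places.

Na: 0.56 × 22.99 = 12.8744
K: 0.44 × 39.098 = 17.2031
Al: 1 × 26.982 = 26.9820
Si: 3 × 28.085 = 84.2550
O: 8 × 15.999 = 127.9920
Summing the contributions gives the formula mass.

269.31 g/mol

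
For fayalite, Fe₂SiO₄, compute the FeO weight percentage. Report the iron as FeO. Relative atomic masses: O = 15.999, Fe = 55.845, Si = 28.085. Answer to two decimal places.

70.51 wt%

Formula mass = 203.771 g/mol.
2 Fe → 2.0000 mol FeO per formula unit; M(FeO) = 71.844, so FeO mass = 143.688 g.
143.688/203.771 × 100 = 70.51 wt%.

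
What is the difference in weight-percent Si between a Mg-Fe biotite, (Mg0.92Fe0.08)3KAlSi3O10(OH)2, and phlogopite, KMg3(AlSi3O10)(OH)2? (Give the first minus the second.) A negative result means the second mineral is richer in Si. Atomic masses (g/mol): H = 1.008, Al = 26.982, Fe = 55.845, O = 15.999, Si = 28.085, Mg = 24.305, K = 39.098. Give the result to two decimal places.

-0.36 percentage points

First mineral: 84.255 g Si in 424.824 g formula = 19.83 wt% Si.
Second mineral: 84.255 g Si in 417.254 g formula = 20.19 wt% Si.
19.83% − 20.19% gives a difference of -0.36 percentage points.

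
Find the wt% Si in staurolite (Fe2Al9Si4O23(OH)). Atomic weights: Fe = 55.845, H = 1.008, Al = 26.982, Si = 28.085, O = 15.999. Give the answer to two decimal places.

M(Fe2Al9Si4O23(OH)) = 851.852 g/mol.
Si contributes 4 × 28.085 = 112.340 g per mole.
112.340/851.852 = 0.1319 → 13.19%.

13.19 mass %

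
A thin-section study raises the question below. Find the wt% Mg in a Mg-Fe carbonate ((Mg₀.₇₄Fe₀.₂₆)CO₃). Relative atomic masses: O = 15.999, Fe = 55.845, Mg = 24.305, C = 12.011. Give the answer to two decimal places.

Molar mass of (Mg₀.₇₄Fe₀.₂₆)CO₃: 0.74×24.305 + 0.26×55.845 + 1×12.011 + 3×15.999 = 92.513 g/mol.
Mass of Mg per formula unit: 0.74 × 24.305 = 17.986 g.
Weight fraction Mg = 17.986 / 92.513 = 0.1944.

19.44 mass %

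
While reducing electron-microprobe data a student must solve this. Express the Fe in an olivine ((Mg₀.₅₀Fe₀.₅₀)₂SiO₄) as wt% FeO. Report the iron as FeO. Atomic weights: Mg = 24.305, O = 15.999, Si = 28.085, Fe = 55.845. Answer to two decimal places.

41.71 wt%

M((Mg₀.₅₀Fe₀.₅₀)₂SiO₄) = 172.231 g/mol; M(FeO) = 71.844 g/mol.
Moles FeO per formula unit = 1 Fe ÷ 1 = 1.0000.
FeO fraction = (1.0000 × 71.844) / 172.231 = 71.844/172.231 = 0.4171.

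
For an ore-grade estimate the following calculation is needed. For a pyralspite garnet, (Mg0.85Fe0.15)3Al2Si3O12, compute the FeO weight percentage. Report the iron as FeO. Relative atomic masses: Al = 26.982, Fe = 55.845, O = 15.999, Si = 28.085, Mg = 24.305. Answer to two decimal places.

M((Mg0.85Fe0.15)3Al2Si3O12) = 417.315 g/mol; M(FeO) = 71.844 g/mol.
Moles FeO per formula unit = 0.45 Fe ÷ 1 = 0.4500.
FeO fraction = (0.4500 × 71.844) / 417.315 = 32.330/417.315 = 0.0775.

7.75 wt%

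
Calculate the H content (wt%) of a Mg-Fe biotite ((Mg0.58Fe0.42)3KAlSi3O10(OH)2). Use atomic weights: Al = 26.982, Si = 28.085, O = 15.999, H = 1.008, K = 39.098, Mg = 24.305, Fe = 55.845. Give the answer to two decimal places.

0.44 wt%

Molar mass of (Mg0.58Fe0.42)3KAlSi3O10(OH)2: 1.74*24.305 + 1.26*55.845 + 1*39.098 + 1*26.982 + 3*28.085 + 12*15.999 + 2*1.008 = 456.994 g/mol.
Mass of H per formula unit: 2 × 1.008 = 2.016 g.
Weight fraction H = 2.016 / 456.994 = 0.0044.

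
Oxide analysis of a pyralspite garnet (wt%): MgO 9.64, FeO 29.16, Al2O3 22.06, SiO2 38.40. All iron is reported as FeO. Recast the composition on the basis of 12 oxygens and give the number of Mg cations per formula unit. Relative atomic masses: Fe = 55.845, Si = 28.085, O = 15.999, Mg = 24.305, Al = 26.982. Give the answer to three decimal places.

1.116 Mg apfu

MgO: 9.64/40.304 = 0.23918 mol → 0.23918 mol Mg, 0.23918 mol O.
FeO: 29.16/71.844 = 0.40588 mol → 0.40588 mol Fe, 0.40588 mol O.
Al2O3: 22.06/101.961 = 0.21636 mol → 0.43272 mol Al, 0.64908 mol O.
SiO2: 38.40/60.083 = 0.63912 mol → 0.63912 mol Si, 1.27824 mol O.
Total oxygen = 2.57238 mol. Normalization factor = 12/2.57238 = 4.66494.
Mg per 12 O = 0.23918 × 4.66494 = 1.116.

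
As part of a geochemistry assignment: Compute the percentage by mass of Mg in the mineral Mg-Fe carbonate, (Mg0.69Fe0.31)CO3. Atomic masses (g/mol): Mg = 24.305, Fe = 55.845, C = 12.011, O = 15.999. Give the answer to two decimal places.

Molar mass of (Mg0.69Fe0.31)CO3: 0.69×24.305 + 0.31×55.845 + 1×12.011 + 3×15.999 = 94.090 g/mol.
Mass of Mg per formula unit: 0.69 × 24.305 = 16.770 g.
Weight fraction Mg = 16.770 / 94.090 = 0.1782.

17.82 weight percent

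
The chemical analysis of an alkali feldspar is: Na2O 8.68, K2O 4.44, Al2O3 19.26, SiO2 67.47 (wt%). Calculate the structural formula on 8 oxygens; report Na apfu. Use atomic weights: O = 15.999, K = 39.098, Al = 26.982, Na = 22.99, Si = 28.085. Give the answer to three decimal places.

8.68 wt% Na2O ÷ 61.979 g/mol = 0.14005 mol, giving 0.28010 Na and 0.14005 O.
4.44 wt% K2O ÷ 94.195 g/mol = 0.04714 mol, giving 0.09428 K and 0.04714 O.
19.26 wt% Al2O3 ÷ 101.961 g/mol = 0.18890 mol, giving 0.37780 Al and 0.56670 O.
67.47 wt% SiO2 ÷ 60.083 g/mol = 1.12295 mol, giving 1.12295 Si and 2.24590 O.
Oxygen sums to 2.99979; scaling by 8/2.99979 = 2.66685 puts the formula on 8 O.
Na: 0.28010 × 2.66685 = 0.747 atoms per formula unit.

0.747 Na apfu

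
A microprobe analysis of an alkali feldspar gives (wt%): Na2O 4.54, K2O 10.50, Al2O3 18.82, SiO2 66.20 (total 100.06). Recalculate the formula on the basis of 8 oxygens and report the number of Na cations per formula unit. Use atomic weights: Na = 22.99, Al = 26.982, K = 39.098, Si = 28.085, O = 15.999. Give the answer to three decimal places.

0.398 Na apfu

Na2O: 4.54/61.979 = 0.07325 mol → 0.14650 mol Na, 0.07325 mol O.
K2O: 10.50/94.195 = 0.11147 mol → 0.22294 mol K, 0.11147 mol O.
Al2O3: 18.82/101.961 = 0.18458 mol → 0.36916 mol Al, 0.55374 mol O.
SiO2: 66.20/60.083 = 1.10181 mol → 1.10181 mol Si, 2.20362 mol O.
Total oxygen = 2.94208 mol. Normalization factor = 8/2.94208 = 2.71916.
Na per 8 O = 0.14650 × 2.71916 = 0.398.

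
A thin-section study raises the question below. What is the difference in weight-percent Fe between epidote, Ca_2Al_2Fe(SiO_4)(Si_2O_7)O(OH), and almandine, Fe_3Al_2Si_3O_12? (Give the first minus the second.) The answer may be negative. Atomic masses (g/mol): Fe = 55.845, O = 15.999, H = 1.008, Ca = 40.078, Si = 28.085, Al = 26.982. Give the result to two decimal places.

-22.10 percentage points

First mineral: 55.845 g Fe in 483.215 g formula = 11.56 wt% Fe.
Second mineral: 167.535 g Fe in 497.742 g formula = 33.66 wt% Fe.
11.56% − 33.66% gives a difference of -22.10 percentage points.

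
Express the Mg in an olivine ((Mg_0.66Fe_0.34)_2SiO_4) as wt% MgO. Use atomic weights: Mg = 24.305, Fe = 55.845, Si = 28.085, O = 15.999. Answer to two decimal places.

Formula mass = 162.138 g/mol.
1.32 Mg → 1.3200 mol MgO per formula unit; M(MgO) = 40.304, so MgO mass = 53.201 g.
53.201/162.138 × 100 = 32.81 wt%.

32.81 wt%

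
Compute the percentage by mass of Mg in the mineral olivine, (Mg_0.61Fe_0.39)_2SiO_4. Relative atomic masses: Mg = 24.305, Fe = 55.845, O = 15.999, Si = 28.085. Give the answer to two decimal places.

Molar mass of (Mg_0.61Fe_0.39)_2SiO_4: 1.22×24.305 + 0.78×55.845 + 1×28.085 + 4×15.999 = 165.292 g/mol.
Mass of Mg per formula unit: 1.22 × 24.305 = 29.652 g.
Weight fraction Mg = 29.652 / 165.292 = 0.1794.

17.94 wt%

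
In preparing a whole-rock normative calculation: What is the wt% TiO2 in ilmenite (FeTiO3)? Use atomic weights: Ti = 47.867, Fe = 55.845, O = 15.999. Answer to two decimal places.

52.64 wt%

Molar mass of FeTiO3 = 1·55.845 + 1·47.867 + 3·15.999 = 151.709 g/mol.
Each formula unit contains 1 Ti, equivalent to 1/1 = 1.0000 mol TiO2.
M(TiO2) = 1×47.867 + 2×15.999 = 79.865 g/mol.
Mass of TiO2 per formula unit = 1.0000 × 79.865 = 79.865 g.
TiO2 wt% = 79.865 / 151.709 × 100 = 52.64%.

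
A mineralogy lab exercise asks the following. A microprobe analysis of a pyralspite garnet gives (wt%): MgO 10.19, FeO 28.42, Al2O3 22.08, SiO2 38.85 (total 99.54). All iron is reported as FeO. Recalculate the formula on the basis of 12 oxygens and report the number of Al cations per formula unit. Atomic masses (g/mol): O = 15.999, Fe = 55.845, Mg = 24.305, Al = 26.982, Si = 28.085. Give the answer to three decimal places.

2.006 Al apfu

MgO (M=40.304): mol = 0.25283; Mg = 0.25283, O = 0.25283.
FeO (M=71.844): mol = 0.39558; Fe = 0.39558, O = 0.39558.
Al2O3 (M=101.961): mol = 0.21655; Al = 0.43310, O = 0.64965.
SiO2 (M=60.083): mol = 0.64661; Si = 0.64661, O = 1.29322.
ΣO = 2.59128; factor = 12/ΣO = 4.63092.
Al apfu = 0.43310 × 4.63092 = 2.006.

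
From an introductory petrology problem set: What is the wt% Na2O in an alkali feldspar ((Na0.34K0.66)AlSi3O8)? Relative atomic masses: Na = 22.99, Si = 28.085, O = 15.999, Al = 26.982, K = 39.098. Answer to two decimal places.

M((Na0.34K0.66)AlSi3O8) = 272.850 g/mol; M(Na2O) = 61.979 g/mol.
Moles Na2O per formula unit = 0.34 Na ÷ 2 = 0.1700.
Na2O fraction = (0.1700 × 61.979) / 272.850 = 10.536/272.850 = 0.0386.

3.86 wt%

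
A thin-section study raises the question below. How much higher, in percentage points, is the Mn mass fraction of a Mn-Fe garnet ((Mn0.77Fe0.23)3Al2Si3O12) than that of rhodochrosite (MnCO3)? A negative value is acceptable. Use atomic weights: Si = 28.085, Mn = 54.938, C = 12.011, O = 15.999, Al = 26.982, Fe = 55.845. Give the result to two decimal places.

-22.19 percentage points

M((Mn0.77Fe0.23)3Al2Si3O12) = 495.647 g/mol, so wt% Mn = 126.907/495.647 × 100 = 25.60%.
M(MnCO3) = 114.946 g/mol, so wt% Mn = 54.938/114.946 × 100 = 47.79%.
25.60 − 47.79 = -22.19 pp.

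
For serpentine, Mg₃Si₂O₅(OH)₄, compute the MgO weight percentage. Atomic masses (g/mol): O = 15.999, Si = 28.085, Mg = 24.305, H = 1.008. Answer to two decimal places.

Formula mass = 277.108 g/mol.
3 Mg → 3.0000 mol MgO per formula unit; M(MgO) = 40.304, so MgO mass = 120.912 g.
120.912/277.108 × 100 = 43.63 wt%.

43.63 wt%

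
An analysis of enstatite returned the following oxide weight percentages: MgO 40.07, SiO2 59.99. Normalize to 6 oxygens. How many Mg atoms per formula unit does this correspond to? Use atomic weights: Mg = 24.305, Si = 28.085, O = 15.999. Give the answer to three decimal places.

40.07 wt% MgO ÷ 40.304 g/mol = 0.99419 mol, giving 0.99419 Mg and 0.99419 O.
59.99 wt% SiO2 ÷ 60.083 g/mol = 0.99845 mol, giving 0.99845 Si and 1.99690 O.
Oxygen sums to 2.99109; scaling by 6/2.99109 = 2.00596 puts the formula on 6 O.
Mg: 0.99419 × 2.00596 = 1.994 atoms per formula unit.

1.994 Mg apfu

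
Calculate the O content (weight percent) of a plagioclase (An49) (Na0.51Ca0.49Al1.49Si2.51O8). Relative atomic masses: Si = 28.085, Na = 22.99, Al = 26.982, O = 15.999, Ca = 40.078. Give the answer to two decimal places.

47.40 weight percent

M(Na0.51Ca0.49Al1.49Si2.51O8) = 270.052 g/mol.
O contributes 8 × 15.999 = 127.992 g per mole.
127.992/270.052 = 0.4740 → 47.40%.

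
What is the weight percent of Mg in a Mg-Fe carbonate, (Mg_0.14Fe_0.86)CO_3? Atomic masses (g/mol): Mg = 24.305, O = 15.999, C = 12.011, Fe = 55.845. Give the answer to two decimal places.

3.05 weight percent

Formula mass = 0.14·24.305 + 0.86·55.845 + 1·12.011 + 3·15.999 = 111.437 g/mol, of which 3.403 g is Mg.
So Mg makes up 3.403/111.437 = 0.0305 of the mass, i.e. 3.05%.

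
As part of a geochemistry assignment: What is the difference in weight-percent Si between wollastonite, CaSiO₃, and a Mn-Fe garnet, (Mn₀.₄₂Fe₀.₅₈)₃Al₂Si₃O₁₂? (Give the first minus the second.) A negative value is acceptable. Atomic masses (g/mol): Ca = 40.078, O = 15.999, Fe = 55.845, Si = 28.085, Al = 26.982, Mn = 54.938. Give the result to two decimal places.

Si in CaSiO₃: molar mass 116.160 g/mol; 1×28.085 = 28.085 g → 24.18 wt%.
Si in (Mn₀.₄₂Fe₀.₅₈)₃Al₂Si₃O₁₂: molar mass 496.599 g/mol; 3×28.085 = 84.255 g → 16.97 wt%.
Difference = 24.18 − 16.97 = 7.21 percentage points.

7.21 percentage points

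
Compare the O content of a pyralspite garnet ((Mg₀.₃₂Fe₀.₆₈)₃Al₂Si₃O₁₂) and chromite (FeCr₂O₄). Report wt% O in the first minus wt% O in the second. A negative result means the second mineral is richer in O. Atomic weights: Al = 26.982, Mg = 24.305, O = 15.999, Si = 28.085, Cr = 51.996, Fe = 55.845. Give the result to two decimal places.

12.48 percentage points

First mineral: 191.988 g O in 467.464 g formula = 41.07 wt% O.
Second mineral: 63.996 g O in 223.833 g formula = 28.59 wt% O.
41.07% − 28.59% gives a difference of 12.48 percentage points.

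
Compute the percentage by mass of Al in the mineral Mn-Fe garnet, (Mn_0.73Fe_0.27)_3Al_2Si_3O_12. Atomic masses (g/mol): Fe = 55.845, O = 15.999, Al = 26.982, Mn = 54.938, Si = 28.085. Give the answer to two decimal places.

10.89 wt%

Molar mass of (Mn_0.73Fe_0.27)_3Al_2Si_3O_12: 2.19*54.938 + 0.81*55.845 + 2*26.982 + 3*28.085 + 12*15.999 = 495.756 g/mol.
Mass of Al per formula unit: 2 × 26.982 = 53.964 g.
Weight fraction Al = 53.964 / 495.756 = 0.1089.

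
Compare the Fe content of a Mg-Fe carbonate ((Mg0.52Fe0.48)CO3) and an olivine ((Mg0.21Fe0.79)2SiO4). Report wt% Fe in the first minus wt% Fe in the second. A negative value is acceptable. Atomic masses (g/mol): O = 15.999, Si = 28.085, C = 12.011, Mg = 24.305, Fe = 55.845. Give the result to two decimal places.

-19.36 percentage points

First mineral: 26.806 g Fe in 99.452 g formula = 26.95 wt% Fe.
Second mineral: 88.235 g Fe in 190.524 g formula = 46.31 wt% Fe.
26.95% − 46.31% gives a difference of -19.36 percentage points.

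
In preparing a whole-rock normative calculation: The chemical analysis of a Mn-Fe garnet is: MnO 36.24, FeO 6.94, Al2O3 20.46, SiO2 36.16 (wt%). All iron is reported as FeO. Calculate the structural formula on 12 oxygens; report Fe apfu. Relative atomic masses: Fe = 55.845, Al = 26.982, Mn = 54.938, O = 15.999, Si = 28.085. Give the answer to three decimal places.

MnO: 36.24/70.937 = 0.51088 mol → 0.51088 mol Mn, 0.51088 mol O.
FeO: 6.94/71.844 = 0.09660 mol → 0.09660 mol Fe, 0.09660 mol O.
Al2O3: 20.46/101.961 = 0.20066 mol → 0.40132 mol Al, 0.60198 mol O.
SiO2: 36.16/60.083 = 0.60183 mol → 0.60183 mol Si, 1.20366 mol O.
Total oxygen = 2.41312 mol. Normalization factor = 12/2.41312 = 4.97282.
Fe per 12 O = 0.09660 × 4.97282 = 0.480.

0.480 Fe apfu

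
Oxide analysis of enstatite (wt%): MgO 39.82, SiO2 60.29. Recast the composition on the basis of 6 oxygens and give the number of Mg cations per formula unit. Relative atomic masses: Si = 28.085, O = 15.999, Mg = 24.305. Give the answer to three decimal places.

MgO (M=40.304): mol = 0.98799; Mg = 0.98799, O = 0.98799.
SiO2 (M=60.083): mol = 1.00345; Si = 1.00345, O = 2.00690.
ΣO = 2.99489; factor = 6/ΣO = 2.00341.
Mg apfu = 0.98799 × 2.00341 = 1.979.

1.979 Mg apfu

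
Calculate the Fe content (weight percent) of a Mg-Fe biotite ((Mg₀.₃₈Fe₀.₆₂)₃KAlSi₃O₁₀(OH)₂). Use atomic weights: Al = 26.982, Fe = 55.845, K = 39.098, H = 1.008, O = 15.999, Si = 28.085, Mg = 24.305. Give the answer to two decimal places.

M((Mg₀.₃₈Fe₀.₆₂)₃KAlSi₃O₁₀(OH)₂) = 475.918 g/mol.
Fe contributes 1.86 × 55.845 = 103.872 g per mole.
103.872/475.918 = 0.2183 → 21.83%.

21.83 weight percent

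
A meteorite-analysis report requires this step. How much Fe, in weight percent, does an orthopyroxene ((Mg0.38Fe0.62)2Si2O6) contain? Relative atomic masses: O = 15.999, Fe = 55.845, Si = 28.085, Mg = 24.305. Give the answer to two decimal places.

28.87 weight percent

M((Mg0.38Fe0.62)2Si2O6) = 239.884 g/mol.
Fe contributes 1.24 × 55.845 = 69.248 g per mole.
69.248/239.884 = 0.2887 → 28.87%.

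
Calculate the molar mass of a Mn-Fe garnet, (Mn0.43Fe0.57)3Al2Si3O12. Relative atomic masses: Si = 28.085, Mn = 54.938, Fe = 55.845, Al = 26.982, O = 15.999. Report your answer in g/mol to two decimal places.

496.57 g/mol

The formula mass is the sum 1.29(54.938) + 1.71(55.845) + 2(26.982) + 3(28.085) + 12(15.999).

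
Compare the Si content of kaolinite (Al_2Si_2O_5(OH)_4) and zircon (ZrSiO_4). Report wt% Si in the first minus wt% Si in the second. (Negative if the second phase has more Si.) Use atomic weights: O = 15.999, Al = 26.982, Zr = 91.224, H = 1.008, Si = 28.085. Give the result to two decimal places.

6.44 percentage points

First mineral: 56.170 g Si in 258.157 g formula = 21.76 wt% Si.
Second mineral: 28.085 g Si in 183.305 g formula = 15.32 wt% Si.
21.76% − 15.32% gives a difference of 6.44 percentage points.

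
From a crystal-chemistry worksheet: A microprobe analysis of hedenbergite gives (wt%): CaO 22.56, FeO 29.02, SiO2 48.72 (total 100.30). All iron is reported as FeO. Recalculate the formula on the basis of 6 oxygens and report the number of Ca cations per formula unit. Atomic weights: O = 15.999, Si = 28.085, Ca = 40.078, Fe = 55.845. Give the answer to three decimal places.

0.994 Ca apfu

CaO: 22.56/56.077 = 0.40230 mol → 0.40230 mol Ca, 0.40230 mol O.
FeO: 29.02/71.844 = 0.40393 mol → 0.40393 mol Fe, 0.40393 mol O.
SiO2: 48.72/60.083 = 0.81088 mol → 0.81088 mol Si, 1.62176 mol O.
Total oxygen = 2.42799 mol. Normalization factor = 6/2.42799 = 2.47118.
Ca per 6 O = 0.40230 × 2.47118 = 0.994.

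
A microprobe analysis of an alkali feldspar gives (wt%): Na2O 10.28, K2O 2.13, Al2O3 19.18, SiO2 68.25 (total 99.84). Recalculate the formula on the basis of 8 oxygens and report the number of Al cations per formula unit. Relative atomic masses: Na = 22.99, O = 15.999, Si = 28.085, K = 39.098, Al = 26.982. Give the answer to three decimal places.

0.995 Al apfu

10.28 wt% Na2O ÷ 61.979 g/mol = 0.16586 mol, giving 0.33172 Na and 0.16586 O.
2.13 wt% K2O ÷ 94.195 g/mol = 0.02261 mol, giving 0.04522 K and 0.02261 O.
19.18 wt% Al2O3 ÷ 101.961 g/mol = 0.18811 mol, giving 0.37622 Al and 0.56433 O.
68.25 wt% SiO2 ÷ 60.083 g/mol = 1.13593 mol, giving 1.13593 Si and 2.27186 O.
Oxygen sums to 3.02466; scaling by 8/3.02466 = 2.64493 puts the formula on 8 O.
Al: 0.37622 × 2.64493 = 0.995 atoms per formula unit.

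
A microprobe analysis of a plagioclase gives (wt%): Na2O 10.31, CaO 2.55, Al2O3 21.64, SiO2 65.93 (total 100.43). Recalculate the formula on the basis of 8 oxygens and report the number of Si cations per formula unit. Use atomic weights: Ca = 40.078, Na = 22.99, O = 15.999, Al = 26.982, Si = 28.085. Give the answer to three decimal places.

2.885 Si apfu

Na2O: 10.31/61.979 = 0.16635 mol → 0.33270 mol Na, 0.16635 mol O.
CaO: 2.55/56.077 = 0.04547 mol → 0.04547 mol Ca, 0.04547 mol O.
Al2O3: 21.64/101.961 = 0.21224 mol → 0.42448 mol Al, 0.63672 mol O.
SiO2: 65.93/60.083 = 1.09732 mol → 1.09732 mol Si, 2.19464 mol O.
Total oxygen = 3.04318 mol. Normalization factor = 8/3.04318 = 2.62883.
Si per 8 O = 1.09732 × 2.62883 = 2.885.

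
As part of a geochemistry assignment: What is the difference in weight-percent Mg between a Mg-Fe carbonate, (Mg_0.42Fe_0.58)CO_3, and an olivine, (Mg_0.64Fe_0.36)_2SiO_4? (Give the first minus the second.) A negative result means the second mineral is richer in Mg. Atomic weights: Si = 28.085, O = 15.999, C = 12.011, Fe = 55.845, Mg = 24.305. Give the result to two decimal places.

Mg in (Mg_0.42Fe_0.58)CO_3: molar mass 102.606 g/mol; 0.42×24.305 = 10.208 g → 9.95 wt%.
Mg in (Mg_0.64Fe_0.36)_2SiO_4: molar mass 163.400 g/mol; 1.28×24.305 = 31.110 g → 19.04 wt%.
Difference = 9.95 − 19.04 = -9.09 percentage points.

-9.09 percentage points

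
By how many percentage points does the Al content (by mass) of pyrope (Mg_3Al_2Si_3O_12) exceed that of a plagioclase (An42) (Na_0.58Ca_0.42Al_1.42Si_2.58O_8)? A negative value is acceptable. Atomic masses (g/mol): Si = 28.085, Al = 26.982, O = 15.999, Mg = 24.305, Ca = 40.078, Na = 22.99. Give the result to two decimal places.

First mineral: 53.964 g Al in 403.122 g formula = 13.39 wt% Al.
Second mineral: 38.314 g Al in 268.933 g formula = 14.25 wt% Al.
13.39% − 14.25% gives a difference of -0.86 percentage points.

-0.86 percentage points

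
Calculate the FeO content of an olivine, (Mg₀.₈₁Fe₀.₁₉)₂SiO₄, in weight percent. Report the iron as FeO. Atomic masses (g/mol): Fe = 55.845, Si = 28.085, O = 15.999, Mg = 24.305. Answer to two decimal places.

17.88 wt%

Formula mass = 152.676 g/mol.
0.38 Fe → 0.3800 mol FeO per formula unit; M(FeO) = 71.844, so FeO mass = 27.301 g.
27.301/152.676 × 100 = 17.88 wt%.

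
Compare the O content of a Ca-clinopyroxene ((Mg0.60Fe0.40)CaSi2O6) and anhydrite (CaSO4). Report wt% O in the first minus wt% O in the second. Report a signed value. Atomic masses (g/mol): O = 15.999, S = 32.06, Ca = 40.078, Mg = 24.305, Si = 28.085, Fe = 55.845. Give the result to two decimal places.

-5.12 percentage points

M((Mg0.60Fe0.40)CaSi2O6) = 229.163 g/mol, so wt% O = 95.994/229.163 × 100 = 41.89%.
M(CaSO4) = 136.134 g/mol, so wt% O = 63.996/136.134 × 100 = 47.01%.
41.89 − 47.01 = -5.12 pp.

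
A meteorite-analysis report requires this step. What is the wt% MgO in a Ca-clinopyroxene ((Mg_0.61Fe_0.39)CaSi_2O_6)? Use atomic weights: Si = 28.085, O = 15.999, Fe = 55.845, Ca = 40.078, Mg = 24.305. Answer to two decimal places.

10.74 wt%

Formula mass = 228.848 g/mol.
0.61 Mg → 0.6100 mol MgO per formula unit; M(MgO) = 40.304, so MgO mass = 24.585 g.
24.585/228.848 × 100 = 10.74 wt%.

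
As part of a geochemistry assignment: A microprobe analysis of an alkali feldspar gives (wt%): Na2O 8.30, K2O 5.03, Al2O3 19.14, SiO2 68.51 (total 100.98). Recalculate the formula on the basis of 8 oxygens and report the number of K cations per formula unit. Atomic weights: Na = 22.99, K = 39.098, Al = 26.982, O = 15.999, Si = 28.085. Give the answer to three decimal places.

0.282 K apfu

Na2O (M=61.979): mol = 0.13392; Na = 0.26784, O = 0.13392.
K2O (M=94.195): mol = 0.05340; K = 0.10680, O = 0.05340.
Al2O3 (M=101.961): mol = 0.18772; Al = 0.37544, O = 0.56316.
SiO2 (M=60.083): mol = 1.14026; Si = 1.14026, O = 2.28052.
ΣO = 3.03100; factor = 8/ΣO = 2.63939.
K apfu = 0.10680 × 2.63939 = 0.282.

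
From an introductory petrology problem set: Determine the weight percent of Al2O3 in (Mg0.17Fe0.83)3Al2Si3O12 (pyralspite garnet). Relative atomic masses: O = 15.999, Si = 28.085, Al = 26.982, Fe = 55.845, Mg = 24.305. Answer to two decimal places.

M((Mg0.17Fe0.83)3Al2Si3O12) = 481.657 g/mol; M(Al2O3) = 101.961 g/mol.
Moles Al2O3 per formula unit = 2 Al ÷ 2 = 1.0000.
Al2O3 fraction = (1.0000 × 101.961) / 481.657 = 101.961/481.657 = 0.2117.

21.17 wt%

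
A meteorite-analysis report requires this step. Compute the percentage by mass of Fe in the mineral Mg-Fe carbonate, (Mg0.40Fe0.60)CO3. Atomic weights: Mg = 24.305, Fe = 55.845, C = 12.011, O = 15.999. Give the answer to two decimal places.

32.46 weight percent

Formula mass = 0.40×24.305 + 0.60×55.845 + 1×12.011 + 3×15.999 = 103.237 g/mol, of which 33.507 g is Fe.
So Fe makes up 33.507/103.237 = 0.3246 of the mass, i.e. 32.46%.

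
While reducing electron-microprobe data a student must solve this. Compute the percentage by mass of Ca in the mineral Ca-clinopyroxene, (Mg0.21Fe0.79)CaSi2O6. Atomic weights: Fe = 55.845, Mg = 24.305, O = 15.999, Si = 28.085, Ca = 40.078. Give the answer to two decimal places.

M((Mg0.21Fe0.79)CaSi2O6) = 241.464 g/mol.
Ca contributes 1 × 40.078 = 40.078 g per mole.
40.078/241.464 = 0.1660 → 16.60%.

16.60 weight percent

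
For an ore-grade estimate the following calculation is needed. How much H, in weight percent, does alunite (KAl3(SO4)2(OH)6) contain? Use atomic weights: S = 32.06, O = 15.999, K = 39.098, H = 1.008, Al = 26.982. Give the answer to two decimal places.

1.46 weight percent

Molar mass of KAl3(SO4)2(OH)6: 1*39.098 + 3*26.982 + 2*32.06 + 14*15.999 + 6*1.008 = 414.198 g/mol.
Mass of H per formula unit: 6 × 1.008 = 6.048 g.
Weight fraction H = 6.048 / 414.198 = 0.0146.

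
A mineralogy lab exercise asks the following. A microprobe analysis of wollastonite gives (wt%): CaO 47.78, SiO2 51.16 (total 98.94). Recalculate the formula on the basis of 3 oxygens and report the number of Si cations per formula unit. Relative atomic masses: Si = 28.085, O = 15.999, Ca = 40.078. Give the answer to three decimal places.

CaO (M=56.077): mol = 0.85204; Ca = 0.85204, O = 0.85204.
SiO2 (M=60.083): mol = 0.85149; Si = 0.85149, O = 1.70298.
ΣO = 2.55502; factor = 3/ΣO = 1.17416.
Si apfu = 0.85149 × 1.17416 = 1.000.

1.000 Si apfu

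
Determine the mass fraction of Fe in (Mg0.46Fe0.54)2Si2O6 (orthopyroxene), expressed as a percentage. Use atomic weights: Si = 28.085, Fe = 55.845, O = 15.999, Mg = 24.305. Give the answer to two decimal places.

Molar mass of (Mg0.46Fe0.54)2Si2O6: 0.92×24.305 + 1.08×55.845 + 2×28.085 + 6×15.999 = 234.837 g/mol.
Mass of Fe per formula unit: 1.08 × 55.845 = 60.313 g.
Weight fraction Fe = 60.313 / 234.837 = 0.2568.

25.68 wt%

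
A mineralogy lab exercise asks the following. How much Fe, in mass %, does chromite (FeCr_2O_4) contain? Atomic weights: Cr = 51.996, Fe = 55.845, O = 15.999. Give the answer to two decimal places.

24.95 mass %

Formula mass = 1×55.845 + 2×51.996 + 4×15.999 = 223.833 g/mol, of which 55.845 g is Fe.
So Fe makes up 55.845/223.833 = 0.2495 of the mass, i.e. 24.95%.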